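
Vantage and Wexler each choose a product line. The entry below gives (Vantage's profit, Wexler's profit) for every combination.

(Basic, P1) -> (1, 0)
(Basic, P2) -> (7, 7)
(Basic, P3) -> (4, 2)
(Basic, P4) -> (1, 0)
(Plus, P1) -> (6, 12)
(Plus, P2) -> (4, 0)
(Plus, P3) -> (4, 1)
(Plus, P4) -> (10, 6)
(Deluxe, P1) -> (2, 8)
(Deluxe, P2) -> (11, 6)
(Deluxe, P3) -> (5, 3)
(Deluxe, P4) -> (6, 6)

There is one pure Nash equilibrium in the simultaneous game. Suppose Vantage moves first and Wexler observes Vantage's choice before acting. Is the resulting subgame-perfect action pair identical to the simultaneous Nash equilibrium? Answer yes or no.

Backward induction with Vantage moving first.
- Basic → Wexler plays P2 (best of 0, 7, 2, 0); Vantage gets 7.
- Plus → Wexler plays P1 (best of 12, 0, 1, 6); Vantage gets 6.
- Deluxe → Wexler plays P1 (best of 8, 6, 3, 6); Vantage gets 2.
Among 7, 6, 2, the best is 7 at Basic. Subgame-perfect outcome: (Basic, P2) with payoffs (7, 7).
Now find the simultaneous Nash equilibrium.
Vantage's best replies: P1→Plus; P2→Deluxe; P3→Deluxe; P4→Plus.
Wexler's best replies: Basic→P2; Plus→P1; Deluxe→P1.
The unique mutual best reply is (Plus, P1), giving (6, 12).
Sequential outcome (Basic, P2) differs from the Nash profile (Plus, P1).

no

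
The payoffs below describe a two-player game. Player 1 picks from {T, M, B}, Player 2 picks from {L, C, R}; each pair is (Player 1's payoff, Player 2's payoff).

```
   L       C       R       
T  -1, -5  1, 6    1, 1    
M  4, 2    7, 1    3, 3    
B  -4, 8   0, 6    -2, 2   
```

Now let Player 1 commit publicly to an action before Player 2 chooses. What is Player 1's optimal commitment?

Backward induction with Player 1 moving first.
- T → Player 2 plays C (best of -5, 6, 1); Player 1 gets 1.
- M → Player 2 plays R (best of 2, 1, 3); Player 1 gets 3.
- B → Player 2 plays L (best of 8, 6, 2); Player 1 gets -4.
Among 1, 3, -4, the best is 3 at M. Subgame-perfect outcome: (M, R) with payoffs (3, 3).

M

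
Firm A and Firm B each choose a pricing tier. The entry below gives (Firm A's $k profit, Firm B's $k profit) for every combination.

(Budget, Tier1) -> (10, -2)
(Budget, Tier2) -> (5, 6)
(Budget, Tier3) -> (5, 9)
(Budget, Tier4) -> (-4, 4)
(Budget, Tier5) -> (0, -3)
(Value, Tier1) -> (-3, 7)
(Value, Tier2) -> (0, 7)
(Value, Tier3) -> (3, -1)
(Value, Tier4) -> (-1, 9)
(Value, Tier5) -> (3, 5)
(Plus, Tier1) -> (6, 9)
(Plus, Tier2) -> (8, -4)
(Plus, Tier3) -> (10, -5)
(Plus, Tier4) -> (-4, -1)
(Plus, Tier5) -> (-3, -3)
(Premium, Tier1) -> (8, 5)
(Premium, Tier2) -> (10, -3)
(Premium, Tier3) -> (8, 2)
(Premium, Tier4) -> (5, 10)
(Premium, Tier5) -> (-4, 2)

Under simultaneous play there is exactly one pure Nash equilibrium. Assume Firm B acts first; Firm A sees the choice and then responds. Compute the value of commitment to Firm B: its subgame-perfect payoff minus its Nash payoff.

Backward induction with Firm B moving first.
- Tier1: BR = Budget, leader payoff -2.
- Tier2: BR = Premium, leader payoff -3.
- Tier3: BR = Plus, leader payoff -5.
- Tier4: BR = Premium, leader payoff 10.
- Tier5: BR = Value, leader payoff 5.
Maximizing over -2, -3, -5, 10, 5, Firm B chooses Tier4. Subgame-perfect outcome: (Premium, Tier4) with payoffs (5, 10).
For the simultaneous game, intersect best replies.
Firm A's best replies: Tier1→Budget; Tier2→Premium; Tier3→Plus; Tier4→Premium; Tier5→Value.
Firm B's best replies: Budget→Tier3; Value→Tier4; Plus→Tier1; Premium→Tier4.
The unique mutual best reply is (Premium, Tier4), giving (5, 10).
Firm B's commitment gain: 10 − 10 = 0.

0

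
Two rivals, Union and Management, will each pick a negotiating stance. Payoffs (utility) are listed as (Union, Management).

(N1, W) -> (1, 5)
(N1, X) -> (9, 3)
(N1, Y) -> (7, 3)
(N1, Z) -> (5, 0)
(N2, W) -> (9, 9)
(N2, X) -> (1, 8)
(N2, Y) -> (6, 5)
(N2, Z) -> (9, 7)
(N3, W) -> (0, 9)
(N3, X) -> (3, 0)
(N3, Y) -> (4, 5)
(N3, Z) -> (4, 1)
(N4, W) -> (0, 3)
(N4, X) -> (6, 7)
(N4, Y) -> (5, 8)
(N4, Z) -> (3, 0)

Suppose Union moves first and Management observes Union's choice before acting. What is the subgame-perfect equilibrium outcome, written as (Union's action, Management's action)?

Management best-responds to each possible Union move:
- N1 → Management plays W (best of 5, 3, 3, 0); Union gets 1.
- N2 → Management plays W (best of 9, 8, 5, 7); Union gets 9.
- N3 → Management plays W (best of 9, 0, 5, 1); Union gets 0.
- N4 → Management plays Y (best of 3, 7, 8, 0); Union gets 5.
Union's induced payoffs are 1, 9, 0, 5, so Union commits to N2. Subgame-perfect outcome: (N2, W) with payoffs (9, 9).

(N2, W)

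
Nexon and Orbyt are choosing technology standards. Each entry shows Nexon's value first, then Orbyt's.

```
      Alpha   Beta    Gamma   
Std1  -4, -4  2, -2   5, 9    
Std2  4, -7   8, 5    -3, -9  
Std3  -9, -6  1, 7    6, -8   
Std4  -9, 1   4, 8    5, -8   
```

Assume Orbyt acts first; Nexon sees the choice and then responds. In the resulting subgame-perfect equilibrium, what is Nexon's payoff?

Nexon best-responds to each possible Orbyt move:
- Alpha → Nexon plays Std2 (best of -4, 4, -9, -9); Orbyt gets -7.
- Beta → Nexon plays Std2 (best of 2, 8, 1, 4); Orbyt gets 5.
- Gamma → Nexon plays Std3 (best of 5, -3, 6, 5); Orbyt gets -8.
Orbyt's induced payoffs are -7, 5, -8, so Orbyt commits to Beta. Subgame-perfect outcome: (Std2, Beta) with payoffs (8, 5).

8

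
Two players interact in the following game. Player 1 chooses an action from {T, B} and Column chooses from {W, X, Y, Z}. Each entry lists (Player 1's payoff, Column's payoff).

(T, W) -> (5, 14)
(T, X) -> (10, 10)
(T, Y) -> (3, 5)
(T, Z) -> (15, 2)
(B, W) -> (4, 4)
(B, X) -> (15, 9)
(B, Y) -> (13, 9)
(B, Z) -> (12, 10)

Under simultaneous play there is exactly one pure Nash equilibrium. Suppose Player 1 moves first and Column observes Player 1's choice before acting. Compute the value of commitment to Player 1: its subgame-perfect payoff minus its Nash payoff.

Work backward from Column's decision.
- T: Column compares 14, 10, 5, 2 and picks W; Player 1 would get 5.
- B: Column compares 4, 9, 9, 10 and picks Z; Player 1 would get 12.
Among 5, 12, the best is 12 at B. Subgame-perfect outcome: (B, Z) with payoffs (12, 10).
Under simultaneous play:
Player 1's best replies: W→T; X→B; Y→B; Z→T.
Column's best replies: T→W; B→Z.
Only (T, W) has each player best-responding; Nash payoffs (5, 14).
Player 1's commitment gain: 12 − 5 = 7.

7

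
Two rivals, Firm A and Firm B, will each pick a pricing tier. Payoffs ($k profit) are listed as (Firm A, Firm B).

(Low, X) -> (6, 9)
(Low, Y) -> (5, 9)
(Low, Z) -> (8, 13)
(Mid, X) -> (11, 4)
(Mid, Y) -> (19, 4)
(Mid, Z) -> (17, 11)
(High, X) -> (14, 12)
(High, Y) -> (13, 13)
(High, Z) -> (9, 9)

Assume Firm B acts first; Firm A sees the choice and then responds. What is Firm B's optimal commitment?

X

Backward induction with Firm B moving first.
- X: Firm A compares 6, 11, 14 and picks High; Firm B would get 12.
- Y: Firm A compares 5, 19, 13 and picks Mid; Firm B would get 4.
- Z: Firm A compares 8, 17, 9 and picks Mid; Firm B would get 11.
Firm B's induced payoffs are 12, 4, 11, so Firm B commits to X. Subgame-perfect outcome: (High, X) with payoffs (14, 12).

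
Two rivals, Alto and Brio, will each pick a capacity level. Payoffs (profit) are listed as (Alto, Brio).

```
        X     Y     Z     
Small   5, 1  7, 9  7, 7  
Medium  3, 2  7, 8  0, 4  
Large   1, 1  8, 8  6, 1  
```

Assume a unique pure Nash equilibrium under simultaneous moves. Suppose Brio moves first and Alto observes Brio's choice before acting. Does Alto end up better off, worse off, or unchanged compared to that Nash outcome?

Backward induction with Brio moving first.
- X: BR = Small, leader payoff 1.
- Y: BR = Large, leader payoff 8.
- Z: BR = Small, leader payoff 7.
Maximizing over 1, 8, 7, Brio chooses Y. Subgame-perfect outcome: (Large, Y) with payoffs (8, 8).
For the simultaneous game, intersect best replies.
Alto's best replies: X→Small; Y→Large; Z→Small.
Brio's best replies: Small→Y; Medium→Y; Large→Y.
The unique mutual best reply is (Large, Y), giving (8, 8).
Alto earns 8 sequentially versus 8 at the Nash outcome: unchanged.

unchanged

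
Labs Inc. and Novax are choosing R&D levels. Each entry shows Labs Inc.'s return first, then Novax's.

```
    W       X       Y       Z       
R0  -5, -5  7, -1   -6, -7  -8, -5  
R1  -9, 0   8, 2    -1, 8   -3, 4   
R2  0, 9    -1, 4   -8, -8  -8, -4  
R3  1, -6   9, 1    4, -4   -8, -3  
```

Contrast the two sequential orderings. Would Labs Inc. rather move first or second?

If Labs Inc. leads: Novax's best replies are R0→X, R1→Y, R2→W, R3→X; Labs Inc.'s induced payoffs 7, -1, 0, 9; outcome (R3, X), payoffs (9, 1).
If Novax leads: Labs Inc.'s best replies are W→R3, X→R3, Y→R3, Z→R1; Novax's induced payoffs -6, 1, -4, 4; outcome (R1, Z), payoffs (-3, 4).
Labs Inc. gets 9 moving first and -3 moving second, so Labs Inc. prefers to move first.

first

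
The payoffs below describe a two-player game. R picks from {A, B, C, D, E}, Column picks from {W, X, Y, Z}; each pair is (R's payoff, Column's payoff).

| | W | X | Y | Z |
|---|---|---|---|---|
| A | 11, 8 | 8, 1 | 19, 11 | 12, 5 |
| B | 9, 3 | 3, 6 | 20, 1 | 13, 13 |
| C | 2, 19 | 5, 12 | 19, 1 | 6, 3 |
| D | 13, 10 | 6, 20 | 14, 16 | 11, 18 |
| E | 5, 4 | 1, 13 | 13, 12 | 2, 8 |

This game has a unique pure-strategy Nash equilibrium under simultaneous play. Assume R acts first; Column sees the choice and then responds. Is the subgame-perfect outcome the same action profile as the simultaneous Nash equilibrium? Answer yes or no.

Work backward from Column's decision.
- A: Column compares 8, 1, 11, 5 and picks Y; R would get 19.
- B: Column compares 3, 6, 1, 13 and picks Z; R would get 13.
- C: Column compares 19, 12, 1, 3 and picks W; R would get 2.
- D: Column compares 10, 20, 16, 18 and picks X; R would get 6.
- E: Column compares 4, 13, 12, 8 and picks X; R would get 1.
Among 19, 13, 2, 6, 1, the best is 19 at A. Subgame-perfect outcome: (A, Y) with payoffs (19, 11).
For the simultaneous game, intersect best replies.
R's best replies: W→D; X→A; Y→B; Z→B.
Column's best replies: A→Y; B→Z; C→W; D→X; E→X.
The unique mutual best reply is (B, Z), giving (13, 13).
Sequential outcome (A, Y) differs from the Nash profile (B, Z).

no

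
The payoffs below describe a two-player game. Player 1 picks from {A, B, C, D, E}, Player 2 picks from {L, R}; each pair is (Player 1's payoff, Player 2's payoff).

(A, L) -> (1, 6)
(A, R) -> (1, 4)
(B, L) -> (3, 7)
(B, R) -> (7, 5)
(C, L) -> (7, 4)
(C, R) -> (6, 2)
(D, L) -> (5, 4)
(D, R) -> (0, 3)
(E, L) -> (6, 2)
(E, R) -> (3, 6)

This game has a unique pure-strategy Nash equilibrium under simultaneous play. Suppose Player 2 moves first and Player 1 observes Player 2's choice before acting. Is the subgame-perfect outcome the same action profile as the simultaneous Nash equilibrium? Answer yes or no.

Work backward from Player 1's decision.
- L: BR = C, leader payoff 4.
- R: BR = B, leader payoff 5.
Maximizing over 4, 5, Player 2 chooses R. Subgame-perfect outcome: (B, R) with payoffs (7, 5).
Now find the simultaneous Nash equilibrium.
Player 1's best replies: L→C; R→B.
Player 2's best replies: A→L; B→L; C→L; D→L; E→R.
Only (C, L) has each player best-responding; Nash payoffs (7, 4).
Sequential outcome (B, R) differs from the Nash profile (C, L).

no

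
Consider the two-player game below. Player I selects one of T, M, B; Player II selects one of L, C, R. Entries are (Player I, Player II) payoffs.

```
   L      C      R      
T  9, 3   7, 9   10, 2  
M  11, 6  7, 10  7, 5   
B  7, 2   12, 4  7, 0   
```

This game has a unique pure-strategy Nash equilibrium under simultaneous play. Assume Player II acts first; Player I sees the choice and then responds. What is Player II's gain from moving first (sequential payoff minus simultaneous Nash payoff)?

2

Player I best-responds to each possible Player II move:
- L: Player I compares 9, 11, 7 and picks M; Player II would get 6.
- C: Player I compares 7, 7, 12 and picks B; Player II would get 4.
- R: Player I compares 10, 7, 7 and picks T; Player II would get 2.
Among 6, 4, 2, the best is 6 at L. Subgame-perfect outcome: (M, L) with payoffs (11, 6).
For the simultaneous game, intersect best replies.
Player I's best replies: L→M; C→B; R→T.
Player II's best replies: T→C; M→C; B→C.
Only (B, C) has each player best-responding; Nash payoffs (12, 4).
Player II's commitment gain: 6 − 4 = 2.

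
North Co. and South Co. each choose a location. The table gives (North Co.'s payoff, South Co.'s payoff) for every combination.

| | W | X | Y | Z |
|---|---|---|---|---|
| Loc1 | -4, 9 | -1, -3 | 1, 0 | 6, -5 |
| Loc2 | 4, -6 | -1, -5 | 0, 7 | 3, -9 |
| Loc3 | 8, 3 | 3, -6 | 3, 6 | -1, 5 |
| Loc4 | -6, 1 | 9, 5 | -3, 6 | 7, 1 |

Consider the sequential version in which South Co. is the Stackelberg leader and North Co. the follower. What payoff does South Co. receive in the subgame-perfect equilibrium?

6

Backward induction with South Co. moving first.
- W: BR = Loc3, leader payoff 3.
- X: BR = Loc4, leader payoff 5.
- Y: BR = Loc3, leader payoff 6.
- Z: BR = Loc4, leader payoff 1.
South Co.'s induced payoffs are 3, 5, 6, 1, so South Co. commits to Y. Subgame-perfect outcome: (Loc3, Y) with payoffs (3, 6).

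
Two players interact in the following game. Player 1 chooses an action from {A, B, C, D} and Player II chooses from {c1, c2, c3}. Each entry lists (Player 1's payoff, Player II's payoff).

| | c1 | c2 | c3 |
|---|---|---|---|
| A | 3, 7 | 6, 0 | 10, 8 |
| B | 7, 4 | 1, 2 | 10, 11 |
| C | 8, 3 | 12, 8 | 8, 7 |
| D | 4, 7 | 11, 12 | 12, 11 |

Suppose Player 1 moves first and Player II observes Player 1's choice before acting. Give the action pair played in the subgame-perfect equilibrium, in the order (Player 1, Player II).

(C, c2)

Solve by backward induction (Player 1 leads).
- A: Player II compares 7, 0, 8 and picks c3; Player 1 would get 10.
- B: Player II compares 4, 2, 11 and picks c3; Player 1 would get 10.
- C: Player II compares 3, 8, 7 and picks c2; Player 1 would get 12.
- D: Player II compares 7, 12, 11 and picks c2; Player 1 would get 11.
Maximizing over 10, 10, 12, 11, Player 1 chooses C. Subgame-perfect outcome: (C, c2) with payoffs (12, 8).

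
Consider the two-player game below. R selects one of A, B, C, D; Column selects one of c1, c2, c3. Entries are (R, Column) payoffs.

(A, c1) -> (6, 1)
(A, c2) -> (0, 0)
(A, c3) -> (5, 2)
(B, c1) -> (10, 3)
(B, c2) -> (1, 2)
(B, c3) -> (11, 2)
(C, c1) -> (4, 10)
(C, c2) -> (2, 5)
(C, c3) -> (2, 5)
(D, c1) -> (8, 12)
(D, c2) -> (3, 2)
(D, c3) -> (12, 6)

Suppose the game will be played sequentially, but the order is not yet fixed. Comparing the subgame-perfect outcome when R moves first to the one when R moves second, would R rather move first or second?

second

If R leads: Column's best replies are A→c3, B→c1, C→c1, D→c1; R's induced payoffs 5, 10, 4, 8; outcome (B, c1), payoffs (10, 3).
If Column leads: R's best replies are c1→B, c2→D, c3→D; Column's induced payoffs 3, 2, 6; outcome (D, c3), payoffs (12, 6).
R gets 10 moving first and 12 moving second, so R prefers to move second.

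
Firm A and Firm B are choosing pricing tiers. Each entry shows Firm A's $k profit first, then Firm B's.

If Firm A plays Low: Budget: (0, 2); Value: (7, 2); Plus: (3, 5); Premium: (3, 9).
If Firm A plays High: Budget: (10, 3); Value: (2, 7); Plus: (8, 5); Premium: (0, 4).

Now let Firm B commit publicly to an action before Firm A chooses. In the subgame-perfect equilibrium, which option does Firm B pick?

Solve by backward induction (Firm B leads).
- Budget: Firm A compares 0, 10 and picks High; Firm B would get 3.
- Value: Firm A compares 7, 2 and picks Low; Firm B would get 2.
- Plus: Firm A compares 3, 8 and picks High; Firm B would get 5.
- Premium: Firm A compares 3, 0 and picks Low; Firm B would get 9.
Among 3, 2, 5, 9, the best is 9 at Premium. Subgame-perfect outcome: (Low, Premium) with payoffs (3, 9).

Premium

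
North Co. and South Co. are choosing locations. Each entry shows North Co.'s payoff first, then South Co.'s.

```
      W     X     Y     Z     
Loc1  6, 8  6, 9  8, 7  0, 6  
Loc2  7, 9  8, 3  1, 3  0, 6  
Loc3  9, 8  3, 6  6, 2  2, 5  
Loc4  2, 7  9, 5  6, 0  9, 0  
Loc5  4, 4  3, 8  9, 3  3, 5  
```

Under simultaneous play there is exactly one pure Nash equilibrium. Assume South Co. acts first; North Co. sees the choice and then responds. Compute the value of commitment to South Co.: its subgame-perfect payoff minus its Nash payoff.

North Co. best-responds to each possible South Co. move:
- W: BR = Loc3, leader payoff 8.
- X: BR = Loc4, leader payoff 5.
- Y: BR = Loc5, leader payoff 3.
- Z: BR = Loc4, leader payoff 0.
Among 8, 5, 3, 0, the best is 8 at W. Subgame-perfect outcome: (Loc3, W) with payoffs (9, 8).
Under simultaneous play:
North Co.'s best replies: W→Loc3; X→Loc4; Y→Loc5; Z→Loc4.
South Co.'s best replies: Loc1→X; Loc2→W; Loc3→W; Loc4→W; Loc5→X.
The unique mutual best reply is (Loc3, W), giving (9, 8).
South Co.'s commitment gain: 8 − 8 = 0.

0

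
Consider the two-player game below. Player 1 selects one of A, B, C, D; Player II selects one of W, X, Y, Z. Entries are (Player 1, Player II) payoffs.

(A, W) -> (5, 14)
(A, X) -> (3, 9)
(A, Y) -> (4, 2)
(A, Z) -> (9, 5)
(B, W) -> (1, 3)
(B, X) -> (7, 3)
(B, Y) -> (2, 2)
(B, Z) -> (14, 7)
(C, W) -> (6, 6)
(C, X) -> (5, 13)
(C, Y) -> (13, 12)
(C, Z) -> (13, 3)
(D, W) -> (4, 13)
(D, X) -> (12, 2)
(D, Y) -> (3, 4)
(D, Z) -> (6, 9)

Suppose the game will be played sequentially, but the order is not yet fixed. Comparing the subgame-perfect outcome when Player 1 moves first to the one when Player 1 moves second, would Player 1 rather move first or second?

If Player 1 leads: Player II's best replies are A→W, B→Z, C→X, D→W; Player 1's induced payoffs 5, 14, 5, 4; outcome (B, Z), payoffs (14, 7).
If Player II leads: Player 1's best replies are W→C, X→D, Y→C, Z→B; Player II's induced payoffs 6, 2, 12, 7; outcome (C, Y), payoffs (13, 12).
Player 1 gets 14 moving first and 13 moving second, so Player 1 prefers to move first.

first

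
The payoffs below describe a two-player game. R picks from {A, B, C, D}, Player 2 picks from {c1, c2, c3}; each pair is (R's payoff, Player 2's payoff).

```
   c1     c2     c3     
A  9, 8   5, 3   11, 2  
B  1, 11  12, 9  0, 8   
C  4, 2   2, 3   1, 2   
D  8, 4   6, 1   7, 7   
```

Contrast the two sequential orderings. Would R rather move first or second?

second

If R leads: Player 2's best replies are A→c1, B→c1, C→c2, D→c3; R's induced payoffs 9, 1, 2, 7; outcome (A, c1), payoffs (9, 8).
If Player 2 leads: R's best replies are c1→A, c2→B, c3→A; Player 2's induced payoffs 8, 9, 2; outcome (B, c2), payoffs (12, 9).
R gets 9 moving first and 12 moving second, so R prefers to move second.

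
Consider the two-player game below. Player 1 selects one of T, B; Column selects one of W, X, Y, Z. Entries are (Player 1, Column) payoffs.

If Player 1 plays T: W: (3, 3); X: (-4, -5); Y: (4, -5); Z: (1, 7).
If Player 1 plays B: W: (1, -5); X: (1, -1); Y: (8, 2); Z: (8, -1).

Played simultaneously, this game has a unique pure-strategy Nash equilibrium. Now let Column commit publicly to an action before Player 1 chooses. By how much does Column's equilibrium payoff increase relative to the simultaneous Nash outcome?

Backward induction with Column moving first.
- W: Player 1 compares 3, 1 and picks T; Column would get 3.
- X: Player 1 compares -4, 1 and picks B; Column would get -1.
- Y: Player 1 compares 4, 8 and picks B; Column would get 2.
- Z: Player 1 compares 1, 8 and picks B; Column would get -1.
Maximizing over 3, -1, 2, -1, Column chooses W. Subgame-perfect outcome: (T, W) with payoffs (3, 3).
For the simultaneous game, intersect best replies.
Player 1's best replies: W→T; X→B; Y→B; Z→B.
Column's best replies: T→Z; B→Y.
The unique mutual best reply is (B, Y), giving (8, 2).
Column's commitment gain: 3 − 2 = 1.

1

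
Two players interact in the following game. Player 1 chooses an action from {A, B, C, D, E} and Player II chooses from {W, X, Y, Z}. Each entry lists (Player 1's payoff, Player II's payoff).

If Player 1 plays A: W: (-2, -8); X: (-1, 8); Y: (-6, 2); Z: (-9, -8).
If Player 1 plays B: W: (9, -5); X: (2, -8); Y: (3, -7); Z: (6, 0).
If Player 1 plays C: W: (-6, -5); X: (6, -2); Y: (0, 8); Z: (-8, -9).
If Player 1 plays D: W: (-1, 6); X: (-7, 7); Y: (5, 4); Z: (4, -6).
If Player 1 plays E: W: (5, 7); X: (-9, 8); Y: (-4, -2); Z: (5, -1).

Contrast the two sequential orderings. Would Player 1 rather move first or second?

first

If Player 1 leads: Player II's best replies are A→X, B→Z, C→Y, D→X, E→X; Player 1's induced payoffs -1, 6, 0, -7, -9; outcome (B, Z), payoffs (6, 0).
If Player II leads: Player 1's best replies are W→B, X→C, Y→D, Z→B; Player II's induced payoffs -5, -2, 4, 0; outcome (D, Y), payoffs (5, 4).
Player 1 gets 6 moving first and 5 moving second, so Player 1 prefers to move first.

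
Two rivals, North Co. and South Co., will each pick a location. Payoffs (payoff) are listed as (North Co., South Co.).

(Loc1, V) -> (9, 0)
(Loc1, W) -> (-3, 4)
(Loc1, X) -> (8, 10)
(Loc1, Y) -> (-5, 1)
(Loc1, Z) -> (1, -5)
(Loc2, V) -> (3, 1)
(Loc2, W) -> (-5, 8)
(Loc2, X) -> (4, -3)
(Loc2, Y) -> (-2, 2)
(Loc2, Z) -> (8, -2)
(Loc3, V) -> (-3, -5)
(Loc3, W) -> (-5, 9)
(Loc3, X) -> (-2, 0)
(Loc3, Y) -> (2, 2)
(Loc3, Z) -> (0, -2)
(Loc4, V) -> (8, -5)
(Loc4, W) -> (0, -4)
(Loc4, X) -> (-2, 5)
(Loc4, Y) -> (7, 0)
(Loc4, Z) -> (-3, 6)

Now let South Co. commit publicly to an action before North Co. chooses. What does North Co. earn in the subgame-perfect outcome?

North Co. best-responds to each possible South Co. move:
- V: BR = Loc1, leader payoff 0.
- W: BR = Loc4, leader payoff -4.
- X: BR = Loc1, leader payoff 10.
- Y: BR = Loc4, leader payoff 0.
- Z: BR = Loc2, leader payoff -2.
South Co.'s induced payoffs are 0, -4, 10, 0, -2, so South Co. commits to X. Subgame-perfect outcome: (Loc1, X) with payoffs (8, 10).

8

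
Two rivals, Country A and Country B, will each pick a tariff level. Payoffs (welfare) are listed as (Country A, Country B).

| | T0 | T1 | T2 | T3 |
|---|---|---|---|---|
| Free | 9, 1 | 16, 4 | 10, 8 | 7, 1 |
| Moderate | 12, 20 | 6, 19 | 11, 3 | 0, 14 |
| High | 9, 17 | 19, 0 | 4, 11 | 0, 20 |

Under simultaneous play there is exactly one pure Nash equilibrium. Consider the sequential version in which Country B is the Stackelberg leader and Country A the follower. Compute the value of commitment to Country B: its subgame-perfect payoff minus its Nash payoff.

0

Work backward from Country A's decision.
- T0 → Country A plays Moderate (best of 9, 12, 9); Country B gets 20.
- T1 → Country A plays High (best of 16, 6, 19); Country B gets 0.
- T2 → Country A plays Moderate (best of 10, 11, 4); Country B gets 3.
- T3 → Country A plays Free (best of 7, 0, 0); Country B gets 1.
Among 20, 0, 3, 1, the best is 20 at T0. Subgame-perfect outcome: (Moderate, T0) with payoffs (12, 20).
For the simultaneous game, intersect best replies.
Country A's best replies: T0→Moderate; T1→High; T2→Moderate; T3→Free.
Country B's best replies: Free→T2; Moderate→T0; High→T3.
The unique mutual best reply is (Moderate, T0), giving (12, 20).
Country B's commitment gain: 20 − 20 = 0.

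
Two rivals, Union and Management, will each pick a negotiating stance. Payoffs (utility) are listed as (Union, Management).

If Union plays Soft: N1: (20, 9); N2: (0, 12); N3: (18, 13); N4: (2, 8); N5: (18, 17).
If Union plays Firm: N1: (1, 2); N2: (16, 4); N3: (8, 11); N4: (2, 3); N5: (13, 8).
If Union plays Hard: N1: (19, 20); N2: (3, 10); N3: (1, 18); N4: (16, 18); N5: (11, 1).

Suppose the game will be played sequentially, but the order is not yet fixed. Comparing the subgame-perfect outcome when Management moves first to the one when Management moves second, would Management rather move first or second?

second

If Union leads: Management's best replies are Soft→N5, Firm→N3, Hard→N1; Union's induced payoffs 18, 8, 19; outcome (Hard, N1), payoffs (19, 20).
If Management leads: Union's best replies are N1→Soft, N2→Firm, N3→Soft, N4→Hard, N5→Soft; Management's induced payoffs 9, 4, 13, 18, 17; outcome (Hard, N4), payoffs (16, 18).
Management gets 18 moving first and 20 moving second, so Management prefers to move second.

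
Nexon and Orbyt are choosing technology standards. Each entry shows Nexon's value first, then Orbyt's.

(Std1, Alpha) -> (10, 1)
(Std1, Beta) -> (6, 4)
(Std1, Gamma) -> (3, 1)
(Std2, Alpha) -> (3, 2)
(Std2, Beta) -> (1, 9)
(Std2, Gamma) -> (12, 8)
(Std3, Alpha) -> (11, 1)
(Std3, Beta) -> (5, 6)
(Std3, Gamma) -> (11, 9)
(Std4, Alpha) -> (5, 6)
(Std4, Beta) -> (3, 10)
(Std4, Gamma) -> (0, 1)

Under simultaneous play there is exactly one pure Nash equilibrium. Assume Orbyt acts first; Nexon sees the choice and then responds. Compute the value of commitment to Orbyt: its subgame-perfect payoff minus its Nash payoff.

4

Solve by backward induction (Orbyt leads).
- Alpha: Nexon compares 10, 3, 11, 5 and picks Std3; Orbyt would get 1.
- Beta: Nexon compares 6, 1, 5, 3 and picks Std1; Orbyt would get 4.
- Gamma: Nexon compares 3, 12, 11, 0 and picks Std2; Orbyt would get 8.
Maximizing over 1, 4, 8, Orbyt chooses Gamma. Subgame-perfect outcome: (Std2, Gamma) with payoffs (12, 8).
Under simultaneous play:
Nexon's best replies: Alpha→Std3; Beta→Std1; Gamma→Std2.
Orbyt's best replies: Std1→Beta; Std2→Beta; Std3→Gamma; Std4→Beta.
Only (Std1, Beta) has each player best-responding; Nash payoffs (6, 4).
Orbyt's commitment gain: 8 − 4 = 4.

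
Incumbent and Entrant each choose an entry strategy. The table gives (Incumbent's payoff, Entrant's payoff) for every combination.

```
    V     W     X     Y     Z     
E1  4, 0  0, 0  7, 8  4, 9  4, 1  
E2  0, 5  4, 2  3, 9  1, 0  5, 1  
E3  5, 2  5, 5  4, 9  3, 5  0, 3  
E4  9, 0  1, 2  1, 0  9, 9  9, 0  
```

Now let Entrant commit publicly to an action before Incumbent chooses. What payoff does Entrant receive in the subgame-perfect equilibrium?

9

Work backward from Incumbent's decision.
- V: BR = E4, leader payoff 0.
- W: BR = E3, leader payoff 5.
- X: BR = E1, leader payoff 8.
- Y: BR = E4, leader payoff 9.
- Z: BR = E4, leader payoff 0.
Among 0, 5, 8, 9, 0, the best is 9 at Y. Subgame-perfect outcome: (E4, Y) with payoffs (9, 9).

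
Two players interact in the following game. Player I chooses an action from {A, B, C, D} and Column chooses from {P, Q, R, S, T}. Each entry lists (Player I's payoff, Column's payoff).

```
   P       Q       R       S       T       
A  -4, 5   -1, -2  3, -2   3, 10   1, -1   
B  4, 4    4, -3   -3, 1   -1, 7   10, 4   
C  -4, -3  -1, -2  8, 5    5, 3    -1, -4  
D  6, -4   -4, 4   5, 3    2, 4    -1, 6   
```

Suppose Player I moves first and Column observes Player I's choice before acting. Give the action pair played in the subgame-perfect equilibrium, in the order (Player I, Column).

(C, R)

Solve by backward induction (Player I leads).
- A: BR = S, leader payoff 3.
- B: BR = S, leader payoff -1.
- C: BR = R, leader payoff 8.
- D: BR = T, leader payoff -1.
Among 3, -1, 8, -1, the best is 8 at C. Subgame-perfect outcome: (C, R) with payoffs (8, 5).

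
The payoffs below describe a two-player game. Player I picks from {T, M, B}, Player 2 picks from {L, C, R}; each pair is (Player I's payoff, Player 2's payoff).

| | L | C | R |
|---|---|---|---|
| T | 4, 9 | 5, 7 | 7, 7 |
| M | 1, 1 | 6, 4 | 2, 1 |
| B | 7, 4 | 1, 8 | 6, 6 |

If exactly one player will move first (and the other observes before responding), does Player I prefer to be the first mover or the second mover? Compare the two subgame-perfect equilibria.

If Player I leads: Player 2's best replies are T→L, M→C, B→C; Player I's induced payoffs 4, 6, 1; outcome (M, C), payoffs (6, 4).
If Player 2 leads: Player I's best replies are L→B, C→M, R→T; Player 2's induced payoffs 4, 4, 7; outcome (T, R), payoffs (7, 7).
Player I gets 6 moving first and 7 moving second, so Player I prefers to move second.

second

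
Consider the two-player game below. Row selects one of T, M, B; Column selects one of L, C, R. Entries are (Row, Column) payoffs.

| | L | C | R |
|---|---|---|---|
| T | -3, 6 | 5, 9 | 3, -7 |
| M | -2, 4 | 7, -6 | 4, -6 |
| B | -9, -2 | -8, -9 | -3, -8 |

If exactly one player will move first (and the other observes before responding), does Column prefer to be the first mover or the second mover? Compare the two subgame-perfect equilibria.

second

If Row leads: Column's best replies are T→C, M→L, B→L; Row's induced payoffs 5, -2, -9; outcome (T, C), payoffs (5, 9).
If Column leads: Row's best replies are L→M, C→M, R→M; Column's induced payoffs 4, -6, -6; outcome (M, L), payoffs (-2, 4).
Column gets 4 moving first and 9 moving second, so Column prefers to move second.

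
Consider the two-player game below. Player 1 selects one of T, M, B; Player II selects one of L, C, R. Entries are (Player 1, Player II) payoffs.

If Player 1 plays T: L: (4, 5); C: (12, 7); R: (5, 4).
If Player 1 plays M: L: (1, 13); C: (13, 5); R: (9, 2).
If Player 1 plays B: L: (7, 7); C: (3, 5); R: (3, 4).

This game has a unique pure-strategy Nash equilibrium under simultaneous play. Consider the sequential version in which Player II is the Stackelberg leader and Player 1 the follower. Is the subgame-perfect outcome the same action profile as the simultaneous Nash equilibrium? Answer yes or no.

Player 1 best-responds to each possible Player II move:
- L: BR = B, leader payoff 7.
- C: BR = M, leader payoff 5.
- R: BR = M, leader payoff 2.
Player II's induced payoffs are 7, 5, 2, so Player II commits to L. Subgame-perfect outcome: (B, L) with payoffs (7, 7).
For the simultaneous game, intersect best replies.
Player 1's best replies: L→B; C→M; R→M.
Player II's best replies: T→C; M→L; B→L.
The unique mutual best reply is (B, L), giving (7, 7).
Sequential outcome (B, L) coincides with the Nash profile (B, L).

yes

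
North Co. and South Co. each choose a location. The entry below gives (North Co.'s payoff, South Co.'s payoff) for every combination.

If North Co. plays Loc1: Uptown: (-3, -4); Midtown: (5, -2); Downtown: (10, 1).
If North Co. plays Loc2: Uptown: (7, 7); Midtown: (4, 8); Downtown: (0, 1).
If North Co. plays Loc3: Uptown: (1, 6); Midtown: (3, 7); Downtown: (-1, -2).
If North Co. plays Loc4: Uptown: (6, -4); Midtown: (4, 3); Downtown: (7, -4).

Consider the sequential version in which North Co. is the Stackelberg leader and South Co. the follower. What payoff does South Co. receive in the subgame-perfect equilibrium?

1

Solve by backward induction (North Co. leads).
- Loc1 → South Co. plays Downtown (best of -4, -2, 1); North Co. gets 10.
- Loc2 → South Co. plays Midtown (best of 7, 8, 1); North Co. gets 4.
- Loc3 → South Co. plays Midtown (best of 6, 7, -2); North Co. gets 3.
- Loc4 → South Co. plays Midtown (best of -4, 3, -4); North Co. gets 4.
North Co.'s induced payoffs are 10, 4, 3, 4, so North Co. commits to Loc1. Subgame-perfect outcome: (Loc1, Downtown) with payoffs (10, 1).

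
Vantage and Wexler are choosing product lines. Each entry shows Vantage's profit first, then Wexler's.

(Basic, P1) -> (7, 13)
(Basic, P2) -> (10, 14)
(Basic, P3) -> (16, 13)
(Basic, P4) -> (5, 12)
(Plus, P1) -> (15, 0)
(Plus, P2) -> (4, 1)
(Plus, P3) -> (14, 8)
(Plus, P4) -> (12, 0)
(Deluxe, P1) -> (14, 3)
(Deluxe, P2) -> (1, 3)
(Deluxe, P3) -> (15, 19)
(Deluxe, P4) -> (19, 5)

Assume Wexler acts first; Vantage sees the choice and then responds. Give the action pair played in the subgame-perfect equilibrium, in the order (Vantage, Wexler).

Solve by backward induction (Wexler leads).
- P1 → Vantage plays Plus (best of 7, 15, 14); Wexler gets 0.
- P2 → Vantage plays Basic (best of 10, 4, 1); Wexler gets 14.
- P3 → Vantage plays Basic (best of 16, 14, 15); Wexler gets 13.
- P4 → Vantage plays Deluxe (best of 5, 12, 19); Wexler gets 5.
Wexler's induced payoffs are 0, 14, 13, 5, so Wexler commits to P2. Subgame-perfect outcome: (Basic, P2) with payoffs (10, 14).

(Basic, P2)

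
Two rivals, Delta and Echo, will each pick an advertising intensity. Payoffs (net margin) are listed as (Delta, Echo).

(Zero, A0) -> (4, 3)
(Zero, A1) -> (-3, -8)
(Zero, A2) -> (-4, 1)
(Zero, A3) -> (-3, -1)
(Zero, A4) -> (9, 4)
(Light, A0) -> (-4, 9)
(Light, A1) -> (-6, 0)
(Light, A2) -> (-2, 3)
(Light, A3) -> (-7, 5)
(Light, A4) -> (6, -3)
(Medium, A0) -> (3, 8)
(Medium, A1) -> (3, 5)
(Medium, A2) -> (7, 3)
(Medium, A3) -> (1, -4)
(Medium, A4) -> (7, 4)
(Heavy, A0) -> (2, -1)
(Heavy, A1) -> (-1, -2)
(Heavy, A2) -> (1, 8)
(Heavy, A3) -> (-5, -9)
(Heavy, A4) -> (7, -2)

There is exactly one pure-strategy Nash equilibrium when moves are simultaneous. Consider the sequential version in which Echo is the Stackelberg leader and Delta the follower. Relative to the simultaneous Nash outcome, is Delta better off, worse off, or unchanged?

worse off

Work backward from Delta's decision.
- A0: BR = Zero, leader payoff 3.
- A1: BR = Medium, leader payoff 5.
- A2: BR = Medium, leader payoff 3.
- A3: BR = Medium, leader payoff -4.
- A4: BR = Zero, leader payoff 4.
Maximizing over 3, 5, 3, -4, 4, Echo chooses A1. Subgame-perfect outcome: (Medium, A1) with payoffs (3, 5).
For the simultaneous game, intersect best replies.
Delta's best replies: A0→Zero; A1→Medium; A2→Medium; A3→Medium; A4→Zero.
Echo's best replies: Zero→A4; Light→A0; Medium→A0; Heavy→A2.
Only (Zero, A4) has each player best-responding; Nash payoffs (9, 4).
Delta earns 3 sequentially versus 9 at the Nash outcome: worse off.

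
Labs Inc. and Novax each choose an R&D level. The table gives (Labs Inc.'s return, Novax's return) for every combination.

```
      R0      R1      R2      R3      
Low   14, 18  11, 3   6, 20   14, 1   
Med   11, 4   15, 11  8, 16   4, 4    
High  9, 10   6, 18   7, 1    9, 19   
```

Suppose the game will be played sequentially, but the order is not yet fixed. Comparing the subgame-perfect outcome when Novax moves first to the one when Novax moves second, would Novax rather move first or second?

If Labs Inc. leads: Novax's best replies are Low→R2, Med→R2, High→R3; Labs Inc.'s induced payoffs 6, 8, 9; outcome (High, R3), payoffs (9, 19).
If Novax leads: Labs Inc.'s best replies are R0→Low, R1→Med, R2→Med, R3→Low; Novax's induced payoffs 18, 11, 16, 1; outcome (Low, R0), payoffs (14, 18).
Novax gets 18 moving first and 19 moving second, so Novax prefers to move second.

second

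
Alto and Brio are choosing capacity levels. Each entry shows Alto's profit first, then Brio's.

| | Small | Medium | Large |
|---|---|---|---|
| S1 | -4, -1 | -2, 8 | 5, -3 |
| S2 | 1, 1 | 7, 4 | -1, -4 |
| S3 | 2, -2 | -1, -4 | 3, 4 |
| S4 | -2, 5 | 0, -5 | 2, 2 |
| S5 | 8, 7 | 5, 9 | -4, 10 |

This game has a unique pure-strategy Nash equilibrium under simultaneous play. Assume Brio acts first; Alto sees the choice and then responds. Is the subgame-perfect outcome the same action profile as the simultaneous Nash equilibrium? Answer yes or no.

no

Backward induction with Brio moving first.
- Small: Alto compares -4, 1, 2, -2, 8 and picks S5; Brio would get 7.
- Medium: Alto compares -2, 7, -1, 0, 5 and picks S2; Brio would get 4.
- Large: Alto compares 5, -1, 3, 2, -4 and picks S1; Brio would get -3.
Brio's induced payoffs are 7, 4, -3, so Brio commits to Small. Subgame-perfect outcome: (S5, Small) with payoffs (8, 7).
Now find the simultaneous Nash equilibrium.
Alto's best replies: Small→S5; Medium→S2; Large→S1.
Brio's best replies: S1→Medium; S2→Medium; S3→Large; S4→Small; S5→Large.
Only (S2, Medium) has each player best-responding; Nash payoffs (7, 4).
Sequential outcome (S5, Small) differs from the Nash profile (S2, Medium).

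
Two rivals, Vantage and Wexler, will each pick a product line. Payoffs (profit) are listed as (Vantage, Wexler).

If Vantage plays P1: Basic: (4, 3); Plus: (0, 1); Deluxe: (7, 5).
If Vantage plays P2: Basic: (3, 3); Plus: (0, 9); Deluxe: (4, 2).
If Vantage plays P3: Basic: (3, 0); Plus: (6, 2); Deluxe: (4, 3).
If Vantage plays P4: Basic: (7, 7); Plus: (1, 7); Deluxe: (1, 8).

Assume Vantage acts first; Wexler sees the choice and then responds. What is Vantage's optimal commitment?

Work backward from Wexler's decision.
- P1 → Wexler plays Deluxe (best of 3, 1, 5); Vantage gets 7.
- P2 → Wexler plays Plus (best of 3, 9, 2); Vantage gets 0.
- P3 → Wexler plays Deluxe (best of 0, 2, 3); Vantage gets 4.
- P4 → Wexler plays Deluxe (best of 7, 7, 8); Vantage gets 1.
Among 7, 0, 4, 1, the best is 7 at P1. Subgame-perfect outcome: (P1, Deluxe) with payoffs (7, 5).

P1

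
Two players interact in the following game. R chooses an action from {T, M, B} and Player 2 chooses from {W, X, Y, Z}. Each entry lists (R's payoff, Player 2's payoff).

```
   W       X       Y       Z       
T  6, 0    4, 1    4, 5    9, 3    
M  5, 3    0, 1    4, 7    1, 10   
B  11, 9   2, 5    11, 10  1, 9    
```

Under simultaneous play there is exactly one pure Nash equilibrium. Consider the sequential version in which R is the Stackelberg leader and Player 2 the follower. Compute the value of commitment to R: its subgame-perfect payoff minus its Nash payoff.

Work backward from Player 2's decision.
- T: BR = Y, leader payoff 4.
- M: BR = Z, leader payoff 1.
- B: BR = Y, leader payoff 11.
Among 4, 1, 11, the best is 11 at B. Subgame-perfect outcome: (B, Y) with payoffs (11, 10).
Under simultaneous play:
R's best replies: W→B; X→T; Y→B; Z→T.
Player 2's best replies: T→Y; M→Z; B→Y.
The unique mutual best reply is (B, Y), giving (11, 10).
R's commitment gain: 11 − 11 = 0.

0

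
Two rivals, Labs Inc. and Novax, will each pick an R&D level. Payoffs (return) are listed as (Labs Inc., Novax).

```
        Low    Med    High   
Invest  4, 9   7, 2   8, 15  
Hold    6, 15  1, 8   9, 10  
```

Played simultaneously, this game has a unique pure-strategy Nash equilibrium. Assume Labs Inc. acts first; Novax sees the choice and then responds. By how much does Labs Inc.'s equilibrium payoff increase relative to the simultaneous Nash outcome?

2

Novax best-responds to each possible Labs Inc. move:
- Invest: Novax compares 9, 2, 15 and picks High; Labs Inc. would get 8.
- Hold: Novax compares 15, 8, 10 and picks Low; Labs Inc. would get 6.
Among 8, 6, the best is 8 at Invest. Subgame-perfect outcome: (Invest, High) with payoffs (8, 15).
Now find the simultaneous Nash equilibrium.
Labs Inc.'s best replies: Low→Hold; Med→Invest; High→Hold.
Novax's best replies: Invest→High; Hold→Low.
Only (Hold, Low) has each player best-responding; Nash payoffs (6, 15).
Labs Inc.'s commitment gain: 8 − 6 = 2.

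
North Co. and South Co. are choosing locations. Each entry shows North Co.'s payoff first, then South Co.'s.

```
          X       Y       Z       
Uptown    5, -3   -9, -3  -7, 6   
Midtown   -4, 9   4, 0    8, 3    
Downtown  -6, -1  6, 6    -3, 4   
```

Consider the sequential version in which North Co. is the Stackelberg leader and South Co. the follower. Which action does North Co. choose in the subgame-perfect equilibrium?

South Co. best-responds to each possible North Co. move:
- Uptown → South Co. plays Z (best of -3, -3, 6); North Co. gets -7.
- Midtown → South Co. plays X (best of 9, 0, 3); North Co. gets -4.
- Downtown → South Co. plays Y (best of -1, 6, 4); North Co. gets 6.
Among -7, -4, 6, the best is 6 at Downtown. Subgame-perfect outcome: (Downtown, Y) with payoffs (6, 6).

Downtown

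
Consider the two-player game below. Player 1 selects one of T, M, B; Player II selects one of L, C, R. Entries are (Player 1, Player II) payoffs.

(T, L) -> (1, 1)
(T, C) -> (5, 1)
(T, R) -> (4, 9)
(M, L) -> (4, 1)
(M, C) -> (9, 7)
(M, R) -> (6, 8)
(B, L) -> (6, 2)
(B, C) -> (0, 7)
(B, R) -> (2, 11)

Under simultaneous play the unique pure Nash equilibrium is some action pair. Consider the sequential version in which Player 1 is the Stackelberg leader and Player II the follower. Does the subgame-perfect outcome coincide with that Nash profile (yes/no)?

Backward induction with Player 1 moving first.
- T: Player II compares 1, 1, 9 and picks R; Player 1 would get 4.
- M: Player II compares 1, 7, 8 and picks R; Player 1 would get 6.
- B: Player II compares 2, 7, 11 and picks R; Player 1 would get 2.
Maximizing over 4, 6, 2, Player 1 chooses M. Subgame-perfect outcome: (M, R) with payoffs (6, 8).
Under simultaneous play:
Player 1's best replies: L→B; C→M; R→M.
Player II's best replies: T→R; M→R; B→R.
The unique mutual best reply is (M, R), giving (6, 8).
Sequential outcome (M, R) coincides with the Nash profile (M, R).

yes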